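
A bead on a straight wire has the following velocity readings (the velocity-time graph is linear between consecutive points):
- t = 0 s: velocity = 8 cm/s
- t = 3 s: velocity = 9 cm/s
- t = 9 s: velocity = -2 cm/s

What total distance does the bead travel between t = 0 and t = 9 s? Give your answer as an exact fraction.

Distance (not displacement) is the total path length: add the absolute areas under v-t.
0–3 s: |½(8 + 9)(3)| = 25.5 cm
3–9 s: v = 0 at t = 87/11 s; triangle areas 243/11 + 12/11 = 255/11 cm
Total distance = 1071/22 cm

1071/22 cm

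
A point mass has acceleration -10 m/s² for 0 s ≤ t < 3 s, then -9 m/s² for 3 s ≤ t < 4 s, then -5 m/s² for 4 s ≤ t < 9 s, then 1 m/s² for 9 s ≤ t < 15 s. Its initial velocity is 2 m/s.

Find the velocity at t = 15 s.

Δv equals the area under the a-t graph; then v = v₀ + Δv.
0–3 s: -10 × 3 = -30 m/s
3–4 s: -9 × 1 = -9 m/s
4–9 s: -5 × 5 = -25 m/s
9–15 s: 1 × 6 = 6 m/s
Δv = -58 m/s, so v(15) = 2 + (-58) = -56 m/s.

-56 m/s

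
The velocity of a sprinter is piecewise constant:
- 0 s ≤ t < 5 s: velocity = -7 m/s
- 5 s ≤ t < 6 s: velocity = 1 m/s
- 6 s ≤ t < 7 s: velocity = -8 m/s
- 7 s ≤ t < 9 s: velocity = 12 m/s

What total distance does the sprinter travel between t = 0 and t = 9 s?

Total distance travelled is ∫|v| dt — sum the magnitudes of each area piece.
0–5 s: |-7| × 5 = 35 m
5–6 s: |1| × 1 = 1 m
6–7 s: |-8| × 1 = 8 m
7–9 s: |12| × 2 = 24 m
Total distance = 68 m

68 m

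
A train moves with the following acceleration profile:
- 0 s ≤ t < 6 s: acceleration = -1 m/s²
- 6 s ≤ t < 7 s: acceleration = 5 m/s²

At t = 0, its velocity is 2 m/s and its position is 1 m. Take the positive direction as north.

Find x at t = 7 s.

-6.5 m

On each constant-a segment, Δv = aΔt and Δx = v₀Δt + ½aΔt²; chain segment to segment.
0–6 s: v starts 2 m/s; Δx = 2·6 + ½·-1·6² = -6 m; v ends -4 m/s.
6–7 s: v starts -4 m/s; Δx = -4·1 + ½·5·1² = -1.5 m; v ends 1 m/s.
x(7) = 1 + Σ Δx = -6.5 m.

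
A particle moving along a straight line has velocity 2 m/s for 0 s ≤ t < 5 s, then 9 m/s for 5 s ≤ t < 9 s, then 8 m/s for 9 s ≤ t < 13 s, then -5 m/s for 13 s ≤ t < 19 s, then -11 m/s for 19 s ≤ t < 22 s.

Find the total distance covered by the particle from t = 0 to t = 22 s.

141 m

Distance (not displacement) is the total path length: add the absolute areas under v-t.
0–5 s: |2| × 5 = 10 m
5–9 s: |9| × 4 = 36 m
9–13 s: |8| × 4 = 32 m
13–19 s: |-5| × 6 = 30 m
19–22 s: |-11| × 3 = 33 m
Total distance = 141 m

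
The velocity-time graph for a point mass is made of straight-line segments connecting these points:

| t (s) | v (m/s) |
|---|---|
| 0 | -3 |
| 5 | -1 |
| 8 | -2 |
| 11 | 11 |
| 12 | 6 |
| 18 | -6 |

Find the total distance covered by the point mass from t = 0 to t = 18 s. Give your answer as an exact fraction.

1441/26 m

Distance (not displacement) is the total path length: add the absolute areas under v-t.
0–5 s: |½(-3 + -1)(5)| = 10 m
5–8 s: |½(-1 + -2)(3)| = 4.5 m
8–11 s: v = 0 at t = 110/13 s; triangle areas 6/13 + 363/26 = 375/26 m
11–12 s: |½(11 + 6)(1)| = 8.5 m
12–18 s: v = 0 at t = 15 s; triangle areas 9 + 9 = 18 m
Total distance = 1441/26 m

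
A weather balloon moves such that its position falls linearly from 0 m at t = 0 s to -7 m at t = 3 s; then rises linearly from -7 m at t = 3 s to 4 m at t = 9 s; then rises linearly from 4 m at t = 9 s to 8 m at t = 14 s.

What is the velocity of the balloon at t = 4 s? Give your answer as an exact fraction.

Velocity is the slope of the x-t graph on 3–9 s: (4 − -7)/(9 − 3) = 11/6 m/s.

11/6 m/s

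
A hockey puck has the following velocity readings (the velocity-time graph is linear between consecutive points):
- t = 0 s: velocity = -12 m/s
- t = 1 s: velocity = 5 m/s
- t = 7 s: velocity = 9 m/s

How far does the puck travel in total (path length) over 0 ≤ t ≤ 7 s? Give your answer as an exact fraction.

Total distance travelled is ∫|v| dt — sum the magnitudes of each area piece.
0–1 s: v = 0 at t = 12/17 s; triangle areas 72/17 + 25/34 = 169/34 m
1–7 s: |½(5 + 9)(6)| = 42 m
Total distance = 1597/34 m

1597/34 m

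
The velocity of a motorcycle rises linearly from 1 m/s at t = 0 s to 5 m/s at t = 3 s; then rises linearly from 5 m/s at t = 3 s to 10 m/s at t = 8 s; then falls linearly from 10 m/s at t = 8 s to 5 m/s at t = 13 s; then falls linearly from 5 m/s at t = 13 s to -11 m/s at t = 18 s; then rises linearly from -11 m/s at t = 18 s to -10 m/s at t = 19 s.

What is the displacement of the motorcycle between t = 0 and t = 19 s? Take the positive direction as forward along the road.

Net displacement equals the area under the velocity-time graph (areas below the axis count negative).
0–3 s: ½(1 + 5)(3) = 9 m
3–8 s: ½(5 + 10)(5) = 37.5 m
8–13 s: ½(10 + 5)(5) = 37.5 m
13–18 s: ½(5 + -11)(5) = -15 m
18–19 s: ½(-11 + -10)(1) = -10.5 m
Net displacement = 58.5 m

58.5 m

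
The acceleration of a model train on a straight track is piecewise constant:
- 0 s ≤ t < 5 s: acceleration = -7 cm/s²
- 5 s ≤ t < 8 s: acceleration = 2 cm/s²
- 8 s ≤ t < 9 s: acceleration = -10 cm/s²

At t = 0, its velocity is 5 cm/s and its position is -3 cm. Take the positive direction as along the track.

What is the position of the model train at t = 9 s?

-175.5 cm

On each constant-a segment, Δv = aΔt and Δx = v₀Δt + ½aΔt²; chain segment to segment.
0–5 s: v starts 5 cm/s; Δx = 5·5 + ½·-7·5² = -62.5 cm; v ends -30 cm/s.
5–8 s: v starts -30 cm/s; Δx = -30·3 + ½·2·3² = -81 cm; v ends -24 cm/s.
8–9 s: v starts -24 cm/s; Δx = -24·1 + ½·-10·1² = -29 cm; v ends -34 cm/s.
x(9) = -3 + Σ Δx = -175.5 cm.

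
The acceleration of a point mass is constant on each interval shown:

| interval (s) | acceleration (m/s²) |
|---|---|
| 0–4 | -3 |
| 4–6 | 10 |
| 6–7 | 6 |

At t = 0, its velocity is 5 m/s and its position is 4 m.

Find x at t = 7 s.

22 m

On each constant-a segment, Δv = aΔt and Δx = v₀Δt + ½aΔt²; chain segment to segment.
0–4 s: v starts 5 m/s; Δx = 5·4 + ½·-3·4² = -4 m; v ends -7 m/s.
4–6 s: v starts -7 m/s; Δx = -7·2 + ½·10·2² = 6 m; v ends 13 m/s.
6–7 s: v starts 13 m/s; Δx = 13·1 + ½·6·1² = 16 m; v ends 19 m/s.
x(7) = 4 + Σ Δx = 22 m.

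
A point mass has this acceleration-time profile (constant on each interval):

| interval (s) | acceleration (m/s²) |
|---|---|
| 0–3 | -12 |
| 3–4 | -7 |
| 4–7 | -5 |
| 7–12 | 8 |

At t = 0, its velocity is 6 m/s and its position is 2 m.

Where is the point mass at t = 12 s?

-361 m

On each constant-a segment, Δv = aΔt and Δx = v₀Δt + ½aΔt²; chain segment to segment.
0–3 s: v starts 6 m/s; Δx = 6·3 + ½·-12·3² = -36 m; v ends -30 m/s.
3–4 s: v starts -30 m/s; Δx = -30·1 + ½·-7·1² = -33.5 m; v ends -37 m/s.
4–7 s: v starts -37 m/s; Δx = -37·3 + ½·-5·3² = -133.5 m; v ends -52 m/s.
7–12 s: v starts -52 m/s; Δx = -52·5 + ½·8·5² = -160 m; v ends -12 m/s.
x(12) = 2 + Σ Δx = -361 m.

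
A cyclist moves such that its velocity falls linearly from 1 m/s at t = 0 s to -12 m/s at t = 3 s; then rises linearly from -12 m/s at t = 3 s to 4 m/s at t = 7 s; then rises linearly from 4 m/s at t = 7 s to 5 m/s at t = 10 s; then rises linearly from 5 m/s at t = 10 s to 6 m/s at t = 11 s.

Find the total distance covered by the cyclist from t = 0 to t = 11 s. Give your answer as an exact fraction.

Total distance travelled is ∫|v| dt — sum the magnitudes of each area piece.
0–3 s: v = 0 at t = 3/13 s; triangle areas 3/26 + 216/13 = 435/26 m
3–7 s: v = 0 at t = 6 s; triangle areas 18 + 2 = 20 m
7–10 s: |½(4 + 5)(3)| = 13.5 m
10–11 s: |½(5 + 6)(1)| = 5.5 m
Total distance = 1449/26 m

1449/26 m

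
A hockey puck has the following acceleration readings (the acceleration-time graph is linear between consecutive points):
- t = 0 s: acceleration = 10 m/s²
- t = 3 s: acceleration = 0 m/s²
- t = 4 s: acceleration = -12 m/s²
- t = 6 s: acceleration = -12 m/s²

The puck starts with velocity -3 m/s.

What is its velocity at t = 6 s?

Δv equals the area under the a-t graph; then v = v₀ + Δv.
0–3 s: ½(10 + 0)(3) = 15 m/s
3–4 s: ½(0 + -12)(1) = -6 m/s
4–6 s: -12 × 2 = -24 m/s
Δv = -15 m/s, so v(6) = -3 + (-15) = -18 m/s.

-18 m/s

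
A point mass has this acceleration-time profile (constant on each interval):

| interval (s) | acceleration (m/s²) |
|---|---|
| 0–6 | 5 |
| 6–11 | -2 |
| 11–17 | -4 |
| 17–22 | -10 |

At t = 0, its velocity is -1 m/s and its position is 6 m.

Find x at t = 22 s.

On each constant-a segment, Δv = aΔt and Δx = v₀Δt + ½aΔt²; chain segment to segment.
0–6 s: v starts -1 m/s; Δx = -1·6 + ½·5·6² = 84 m; v ends 29 m/s.
6–11 s: v starts 29 m/s; Δx = 29·5 + ½·-2·5² = 120 m; v ends 19 m/s.
11–17 s: v starts 19 m/s; Δx = 19·6 + ½·-4·6² = 42 m; v ends -5 m/s.
17–22 s: v starts -5 m/s; Δx = -5·5 + ½·-10·5² = -150 m; v ends -55 m/s.
x(22) = 6 + Σ Δx = 102 m.

102 m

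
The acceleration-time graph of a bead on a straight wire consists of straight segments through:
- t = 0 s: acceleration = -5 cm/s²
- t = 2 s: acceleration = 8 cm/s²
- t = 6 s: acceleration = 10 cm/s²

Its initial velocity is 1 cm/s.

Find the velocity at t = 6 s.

Δv equals the area under the a-t graph; then v = v₀ + Δv.
0–2 s: ½(-5 + 8)(2) = 3 cm/s
2–6 s: ½(8 + 10)(4) = 36 cm/s
Δv = 39 cm/s, so v(6) = 1 + (39) = 40 cm/s.

40 cm/s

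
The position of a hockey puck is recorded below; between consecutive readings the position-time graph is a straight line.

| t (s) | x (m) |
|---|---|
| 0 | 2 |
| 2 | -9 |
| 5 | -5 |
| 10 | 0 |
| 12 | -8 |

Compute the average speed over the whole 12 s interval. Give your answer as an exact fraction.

7/3 m/s

Average speed = (total path length)/(elapsed time); on a piecewise-linear x-t graph the path length is Σ|Δx|.
0–2 s: |Δx| = |-9 − 2| = 11 m
2–5 s: |Δx| = |-5 − -9| = 4 m
5–10 s: |Δx| = |0 − -5| = 5 m
10–12 s: |Δx| = |-8 − 0| = 8 m
Total path = 28 m; average speed = 28/12 = 7/3 m/s.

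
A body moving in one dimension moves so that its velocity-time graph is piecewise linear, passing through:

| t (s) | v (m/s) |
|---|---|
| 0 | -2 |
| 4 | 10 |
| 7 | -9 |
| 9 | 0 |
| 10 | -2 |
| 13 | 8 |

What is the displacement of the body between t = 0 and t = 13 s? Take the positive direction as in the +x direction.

16.5 m

Displacement is the signed area under the v-t curve.
0–4 s: ½(-2 + 10)(4) = 16 m
4–7 s: ½(10 + -9)(3) = 1.5 m
7–9 s: ½(-9 + 0)(2) = -9 m
9–10 s: ½(0 + -2)(1) = -1 m
10–13 s: ½(-2 + 8)(3) = 9 m
Net displacement = 16.5 m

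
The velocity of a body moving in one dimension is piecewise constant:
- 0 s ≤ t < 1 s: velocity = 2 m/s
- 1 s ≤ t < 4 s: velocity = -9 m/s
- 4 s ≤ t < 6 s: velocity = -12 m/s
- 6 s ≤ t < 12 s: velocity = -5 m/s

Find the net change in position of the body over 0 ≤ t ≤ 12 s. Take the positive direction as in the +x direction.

-79 m

Net displacement equals the area under the velocity-time graph (areas below the axis count negative).
0–1 s: 2 × 1 = 2 m
1–4 s: -9 × 3 = -27 m
4–6 s: -12 × 2 = -24 m
6–12 s: -5 × 6 = -30 m
Net displacement = -79 m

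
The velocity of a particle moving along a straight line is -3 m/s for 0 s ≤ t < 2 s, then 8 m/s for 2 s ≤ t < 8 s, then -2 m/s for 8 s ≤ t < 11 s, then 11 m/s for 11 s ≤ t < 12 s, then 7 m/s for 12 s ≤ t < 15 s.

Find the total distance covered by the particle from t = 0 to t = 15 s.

Total distance travelled is ∫|v| dt — sum the magnitudes of each area piece.
0–2 s: |-3| × 2 = 6 m
2–8 s: |8| × 6 = 48 m
8–11 s: |-2| × 3 = 6 m
11–12 s: |11| × 1 = 11 m
12–15 s: |7| × 3 = 21 m
Total distance = 92 m

92 m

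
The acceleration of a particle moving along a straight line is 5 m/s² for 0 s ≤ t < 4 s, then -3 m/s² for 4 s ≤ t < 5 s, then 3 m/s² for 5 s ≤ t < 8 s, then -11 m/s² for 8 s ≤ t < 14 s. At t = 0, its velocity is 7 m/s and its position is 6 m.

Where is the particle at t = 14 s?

185 m

On each constant-a segment, Δv = aΔt and Δx = v₀Δt + ½aΔt²; chain segment to segment.
0–4 s: v starts 7 m/s; Δx = 7·4 + ½·5·4² = 68 m; v ends 27 m/s.
4–5 s: v starts 27 m/s; Δx = 27·1 + ½·-3·1² = 25.5 m; v ends 24 m/s.
5–8 s: v starts 24 m/s; Δx = 24·3 + ½·3·3² = 85.5 m; v ends 33 m/s.
8–14 s: v starts 33 m/s; Δx = 33·6 + ½·-11·6² = 0 m; v ends -33 m/s.
x(14) = 6 + Σ Δx = 185 m.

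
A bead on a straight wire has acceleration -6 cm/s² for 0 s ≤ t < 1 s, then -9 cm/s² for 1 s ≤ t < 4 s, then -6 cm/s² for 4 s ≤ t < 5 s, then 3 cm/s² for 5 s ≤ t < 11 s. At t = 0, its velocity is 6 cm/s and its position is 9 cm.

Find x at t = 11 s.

On each constant-a segment, Δv = aΔt and Δx = v₀Δt + ½aΔt²; chain segment to segment.
0–1 s: v starts 6 cm/s; Δx = 6·1 + ½·-6·1² = 3 cm; v ends 0 cm/s.
1–4 s: v starts 0 cm/s; Δx = 0·3 + ½·-9·3² = -40.5 cm; v ends -27 cm/s.
4–5 s: v starts -27 cm/s; Δx = -27·1 + ½·-6·1² = -30 cm; v ends -33 cm/s.
5–11 s: v starts -33 cm/s; Δx = -33·6 + ½·3·6² = -144 cm; v ends -15 cm/s.
x(11) = 9 + Σ Δx = -202.5 cm.

-202.5 cm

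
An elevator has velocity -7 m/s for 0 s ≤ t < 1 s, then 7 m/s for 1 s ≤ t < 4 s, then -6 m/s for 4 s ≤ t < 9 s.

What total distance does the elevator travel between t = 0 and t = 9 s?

58 m

Distance (not displacement) is the total path length: add the absolute areas under v-t.
0–1 s: |-7| × 1 = 7 m
1–4 s: |7| × 3 = 21 m
4–9 s: |-6| × 5 = 30 m
Total distance = 58 m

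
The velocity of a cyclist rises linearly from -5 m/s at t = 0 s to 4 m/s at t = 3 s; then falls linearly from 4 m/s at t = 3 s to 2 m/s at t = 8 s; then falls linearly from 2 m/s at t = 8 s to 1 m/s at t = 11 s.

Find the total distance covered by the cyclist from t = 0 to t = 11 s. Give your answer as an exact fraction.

Total distance travelled is ∫|v| dt — sum the magnitudes of each area piece.
0–3 s: v = 0 at t = 5/3 s; triangle areas 25/6 + 8/3 = 41/6 m
3–8 s: |½(4 + 2)(5)| = 15 m
8–11 s: |½(2 + 1)(3)| = 4.5 m
Total distance = 79/3 m

79/3 m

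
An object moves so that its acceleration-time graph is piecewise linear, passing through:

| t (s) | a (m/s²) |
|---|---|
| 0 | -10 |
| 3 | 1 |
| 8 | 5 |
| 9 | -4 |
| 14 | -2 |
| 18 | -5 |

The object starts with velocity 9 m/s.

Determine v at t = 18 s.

Δv equals the area under the a-t graph; then v = v₀ + Δv.
0–3 s: ½(-10 + 1)(3) = -13.5 m/s
3–8 s: ½(1 + 5)(5) = 15 m/s
8–9 s: ½(5 + -4)(1) = 0.5 m/s
9–14 s: ½(-4 + -2)(5) = -15 m/s
14–18 s: ½(-2 + -5)(4) = -14 m/s
Δv = -27 m/s, so v(18) = 9 + (-27) = -18 m/s.

-18 m/s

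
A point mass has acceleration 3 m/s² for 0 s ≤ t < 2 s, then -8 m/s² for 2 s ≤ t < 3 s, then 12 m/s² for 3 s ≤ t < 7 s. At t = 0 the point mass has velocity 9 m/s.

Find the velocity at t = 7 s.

Δv equals the area under the a-t graph; then v = v₀ + Δv.
0–2 s: 3 × 2 = 6 m/s
2–3 s: -8 × 1 = -8 m/s
3–7 s: 12 × 4 = 48 m/s
Δv = 46 m/s, so v(7) = 9 + (46) = 55 m/s.

55 m/s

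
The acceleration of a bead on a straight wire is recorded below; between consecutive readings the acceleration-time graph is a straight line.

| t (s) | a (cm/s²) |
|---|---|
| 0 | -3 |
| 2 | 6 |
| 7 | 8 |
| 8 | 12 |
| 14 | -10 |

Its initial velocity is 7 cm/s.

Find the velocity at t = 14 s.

Δv equals the area under the a-t graph; then v = v₀ + Δv.
0–2 s: ½(-3 + 6)(2) = 3 cm/s
2–7 s: ½(6 + 8)(5) = 35 cm/s
7–8 s: ½(8 + 12)(1) = 10 cm/s
8–14 s: ½(12 + -10)(6) = 6 cm/s
Δv = 54 cm/s, so v(14) = 7 + (54) = 61 cm/s.

61 cm/s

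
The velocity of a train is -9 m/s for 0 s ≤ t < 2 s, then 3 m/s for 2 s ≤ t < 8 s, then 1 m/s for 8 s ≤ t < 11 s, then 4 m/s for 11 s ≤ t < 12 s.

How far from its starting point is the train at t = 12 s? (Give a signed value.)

Net displacement equals the area under the velocity-time graph (areas below the axis count negative).
0–2 s: -9 × 2 = -18 m
2–8 s: 3 × 6 = 18 m
8–11 s: 1 × 3 = 3 m
11–12 s: 4 × 1 = 4 m
Net displacement = 7 m

7 m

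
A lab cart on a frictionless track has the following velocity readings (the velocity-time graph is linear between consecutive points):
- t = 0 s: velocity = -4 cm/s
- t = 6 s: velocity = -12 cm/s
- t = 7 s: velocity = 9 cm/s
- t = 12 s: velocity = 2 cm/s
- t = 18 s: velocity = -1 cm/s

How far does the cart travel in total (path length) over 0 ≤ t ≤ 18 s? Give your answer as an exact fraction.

601/7 cm

Total distance travelled is ∫|v| dt — sum the magnitudes of each area piece.
0–6 s: |½(-4 + -12)(6)| = 48 cm
6–7 s: v = 0 at t = 46/7 s; triangle areas 24/7 + 27/14 = 75/14 cm
7–12 s: |½(9 + 2)(5)| = 27.5 cm
12–18 s: v = 0 at t = 16 s; triangle areas 4 + 1 = 5 cm
Total distance = 601/7 cm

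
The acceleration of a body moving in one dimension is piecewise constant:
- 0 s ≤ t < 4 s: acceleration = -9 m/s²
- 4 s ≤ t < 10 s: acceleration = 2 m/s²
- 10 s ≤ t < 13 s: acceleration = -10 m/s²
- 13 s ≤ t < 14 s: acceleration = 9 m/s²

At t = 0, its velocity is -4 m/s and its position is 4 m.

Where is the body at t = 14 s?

On each constant-a segment, Δv = aΔt and Δx = v₀Δt + ½aΔt²; chain segment to segment.
0–4 s: v starts -4 m/s; Δx = -4·4 + ½·-9·4² = -88 m; v ends -40 m/s.
4–10 s: v starts -40 m/s; Δx = -40·6 + ½·2·6² = -204 m; v ends -28 m/s.
10–13 s: v starts -28 m/s; Δx = -28·3 + ½·-10·3² = -129 m; v ends -58 m/s.
13–14 s: v starts -58 m/s; Δx = -58·1 + ½·9·1² = -53.5 m; v ends -49 m/s.
x(14) = 4 + Σ Δx = -470.5 m.

-470.5 m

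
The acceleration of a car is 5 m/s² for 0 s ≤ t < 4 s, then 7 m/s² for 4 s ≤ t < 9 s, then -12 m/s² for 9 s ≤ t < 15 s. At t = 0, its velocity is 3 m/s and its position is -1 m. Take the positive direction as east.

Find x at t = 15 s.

On each constant-a segment, Δv = aΔt and Δx = v₀Δt + ½aΔt²; chain segment to segment.
0–4 s: v starts 3 m/s; Δx = 3·4 + ½·5·4² = 52 m; v ends 23 m/s.
4–9 s: v starts 23 m/s; Δx = 23·5 + ½·7·5² = 202.5 m; v ends 58 m/s.
9–15 s: v starts 58 m/s; Δx = 58·6 + ½·-12·6² = 132 m; v ends -14 m/s.
x(15) = -1 + Σ Δx = 385.5 m.

385.5 m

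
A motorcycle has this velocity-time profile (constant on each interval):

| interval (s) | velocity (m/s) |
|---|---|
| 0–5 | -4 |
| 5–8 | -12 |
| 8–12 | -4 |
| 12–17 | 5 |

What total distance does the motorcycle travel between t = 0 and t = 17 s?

Distance (not displacement) is the total path length: add the absolute areas under v-t.
0–5 s: |-4| × 5 = 20 m
5–8 s: |-12| × 3 = 36 m
8–12 s: |-4| × 4 = 16 m
12–17 s: |5| × 5 = 25 m
Total distance = 97 m

97 m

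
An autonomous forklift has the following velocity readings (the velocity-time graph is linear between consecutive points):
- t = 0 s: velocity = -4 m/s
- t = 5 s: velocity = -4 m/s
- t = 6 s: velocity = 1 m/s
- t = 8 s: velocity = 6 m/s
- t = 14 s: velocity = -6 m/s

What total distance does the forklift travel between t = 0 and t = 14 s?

46.7 m

Distance (not displacement) is the total path length: add the absolute areas under v-t.
0–5 s: |-4| × 5 = 20 m
5–6 s: v = 0 at t = 5.8 s; triangle areas 1.6 + 0.1 = 1.7 m
6–8 s: |½(1 + 6)(2)| = 7 m
8–14 s: v = 0 at t = 11 s; triangle areas 9 + 9 = 18 m
Total distance = 46.7 m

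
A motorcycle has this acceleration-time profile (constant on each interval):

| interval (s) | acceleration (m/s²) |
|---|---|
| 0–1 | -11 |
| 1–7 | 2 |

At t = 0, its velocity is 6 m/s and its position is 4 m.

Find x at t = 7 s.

10.5 m

On each constant-a segment, Δv = aΔt and Δx = v₀Δt + ½aΔt²; chain segment to segment.
0–1 s: v starts 6 m/s; Δx = 6·1 + ½·-11·1² = 0.5 m; v ends -5 m/s.
1–7 s: v starts -5 m/s; Δx = -5·6 + ½·2·6² = 6 m; v ends 7 m/s.
x(7) = 4 + Σ Δx = 10.5 m.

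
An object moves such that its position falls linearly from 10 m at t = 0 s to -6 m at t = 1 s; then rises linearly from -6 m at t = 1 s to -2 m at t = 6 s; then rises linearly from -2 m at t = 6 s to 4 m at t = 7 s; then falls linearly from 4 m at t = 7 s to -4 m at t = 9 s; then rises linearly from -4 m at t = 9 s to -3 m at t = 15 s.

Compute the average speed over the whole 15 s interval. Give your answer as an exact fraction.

Average speed = (total path length)/(elapsed time); on a piecewise-linear x-t graph the path length is Σ|Δx|.
0–1 s: |Δx| = |-6 − 10| = 16 m
1–6 s: |Δx| = |-2 − -6| = 4 m
6–7 s: |Δx| = |4 − -2| = 6 m
7–9 s: |Δx| = |-4 − 4| = 8 m
9–15 s: |Δx| = |-3 − -4| = 1 m
Total path = 35 m; average speed = 35/15 = 7/3 m/s.

7/3 m/s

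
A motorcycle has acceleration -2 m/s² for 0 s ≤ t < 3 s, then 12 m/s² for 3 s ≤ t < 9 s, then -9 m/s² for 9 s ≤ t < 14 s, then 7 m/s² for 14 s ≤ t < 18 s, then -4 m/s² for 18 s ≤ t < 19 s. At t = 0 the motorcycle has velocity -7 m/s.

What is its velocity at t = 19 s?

Δv equals the area under the a-t graph; then v = v₀ + Δv.
0–3 s: -2 × 3 = -6 m/s
3–9 s: 12 × 6 = 72 m/s
9–14 s: -9 × 5 = -45 m/s
14–18 s: 7 × 4 = 28 m/s
18–19 s: -4 × 1 = -4 m/s
Δv = 45 m/s, so v(19) = -7 + (45) = 38 m/s.

38 m/s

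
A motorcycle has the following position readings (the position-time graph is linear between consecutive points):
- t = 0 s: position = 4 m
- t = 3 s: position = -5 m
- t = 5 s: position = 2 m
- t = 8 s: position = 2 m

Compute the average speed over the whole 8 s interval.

2 m/s

Average speed = (total path length)/(elapsed time); on a piecewise-linear x-t graph the path length is Σ|Δx|.
0–3 s: |Δx| = |-5 − 4| = 9 m
3–5 s: |Δx| = |2 − -5| = 7 m
5–8 s: |Δx| = |2 − 2| = 0 m
Total path = 16 m; average speed = 16/8 = 2 m/s.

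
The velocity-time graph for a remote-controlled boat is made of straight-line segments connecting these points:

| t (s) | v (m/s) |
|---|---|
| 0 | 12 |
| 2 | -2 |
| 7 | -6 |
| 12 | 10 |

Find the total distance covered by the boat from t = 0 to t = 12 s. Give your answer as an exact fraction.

1451/28 m

Total distance travelled is ∫|v| dt — sum the magnitudes of each area piece.
0–2 s: v = 0 at t = 12/7 s; triangle areas 72/7 + 2/7 = 74/7 m
2–7 s: |½(-2 + -6)(5)| = 20 m
7–12 s: v = 0 at t = 8.875 s; triangle areas 5.625 + 15.625 = 21.25 m
Total distance = 1451/28 m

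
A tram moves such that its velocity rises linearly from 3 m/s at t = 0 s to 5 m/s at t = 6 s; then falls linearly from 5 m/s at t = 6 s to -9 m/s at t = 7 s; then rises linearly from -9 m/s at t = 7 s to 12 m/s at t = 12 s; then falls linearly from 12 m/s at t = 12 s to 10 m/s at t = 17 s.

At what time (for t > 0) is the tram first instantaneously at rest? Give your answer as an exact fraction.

v changes sign on 6–7 s (from 5 to -9); the graph is linear there, so v = 0 at t = 6 + (-5)·(7 − 6)/(-9 − 5) = 89/14 s.

t = 89/14 s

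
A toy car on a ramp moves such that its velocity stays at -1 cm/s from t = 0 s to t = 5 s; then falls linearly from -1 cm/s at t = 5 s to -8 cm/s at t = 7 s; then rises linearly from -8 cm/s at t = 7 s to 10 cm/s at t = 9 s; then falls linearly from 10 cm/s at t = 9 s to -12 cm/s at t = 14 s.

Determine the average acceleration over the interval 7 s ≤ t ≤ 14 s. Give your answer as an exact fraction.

Average acceleration = Δv/Δt = (-12 − -8)/(14 − 7) = -4/7 cm/s².

-4/7 cm/s²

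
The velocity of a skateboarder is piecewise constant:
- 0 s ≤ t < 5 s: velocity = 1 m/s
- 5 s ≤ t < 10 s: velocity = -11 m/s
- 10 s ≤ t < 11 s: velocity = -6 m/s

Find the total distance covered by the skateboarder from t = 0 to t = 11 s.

66 m

Distance (not displacement) is the total path length: add the absolute areas under v-t.
0–5 s: |1| × 5 = 5 m
5–10 s: |-11| × 5 = 55 m
10–11 s: |-6| × 1 = 6 m
Total distance = 66 m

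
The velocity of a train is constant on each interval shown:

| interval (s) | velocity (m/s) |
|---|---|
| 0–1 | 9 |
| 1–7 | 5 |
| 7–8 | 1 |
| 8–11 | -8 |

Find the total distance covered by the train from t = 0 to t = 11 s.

64 m

Distance (not displacement) is the total path length: add the absolute areas under v-t.
0–1 s: |9| × 1 = 9 m
1–7 s: |5| × 6 = 30 m
7–8 s: |1| × 1 = 1 m
8–11 s: |-8| × 3 = 24 m
Total distance = 64 m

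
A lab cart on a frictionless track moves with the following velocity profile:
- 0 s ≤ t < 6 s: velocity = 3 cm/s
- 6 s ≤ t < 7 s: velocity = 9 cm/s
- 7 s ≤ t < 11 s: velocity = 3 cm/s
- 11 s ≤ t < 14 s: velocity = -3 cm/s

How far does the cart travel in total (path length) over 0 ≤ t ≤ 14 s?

Total distance travelled is ∫|v| dt — sum the magnitudes of each area piece.
0–6 s: |3| × 6 = 18 cm
6–7 s: |9| × 1 = 9 cm
7–11 s: |3| × 4 = 12 cm
11–14 s: |-3| × 3 = 9 cm
Total distance = 48 cm

48 cm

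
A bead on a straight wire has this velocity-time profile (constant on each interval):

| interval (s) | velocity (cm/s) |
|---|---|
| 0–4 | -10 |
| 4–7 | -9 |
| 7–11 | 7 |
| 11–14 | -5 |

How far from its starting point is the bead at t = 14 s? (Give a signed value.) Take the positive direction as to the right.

Net displacement equals the area under the velocity-time graph (areas below the axis count negative).
0–4 s: -10 × 4 = -40 cm
4–7 s: -9 × 3 = -27 cm
7–11 s: 7 × 4 = 28 cm
11–14 s: -5 × 3 = -15 cm
Net displacement = -54 cm

-54 cm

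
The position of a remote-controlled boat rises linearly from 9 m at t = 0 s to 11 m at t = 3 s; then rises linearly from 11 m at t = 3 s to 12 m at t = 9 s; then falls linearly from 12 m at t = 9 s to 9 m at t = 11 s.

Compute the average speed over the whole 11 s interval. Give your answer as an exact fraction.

6/11 m/s

Average speed = (total path length)/(elapsed time); on a piecewise-linear x-t graph the path length is Σ|Δx|.
0–3 s: |Δx| = |11 − 9| = 2 m
3–9 s: |Δx| = |12 − 11| = 1 m
9–11 s: |Δx| = |9 − 12| = 3 m
Total path = 6 m; average speed = 6/11 = 6/11 m/s.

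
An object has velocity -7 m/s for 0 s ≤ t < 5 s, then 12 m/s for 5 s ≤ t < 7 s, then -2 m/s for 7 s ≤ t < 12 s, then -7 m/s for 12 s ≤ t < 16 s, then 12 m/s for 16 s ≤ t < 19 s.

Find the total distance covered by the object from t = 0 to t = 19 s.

Total distance travelled is ∫|v| dt — sum the magnitudes of each area piece.
0–5 s: |-7| × 5 = 35 m
5–7 s: |12| × 2 = 24 m
7–12 s: |-2| × 5 = 10 m
12–16 s: |-7| × 4 = 28 m
16–19 s: |12| × 3 = 36 m
Total distance = 133 m

133 m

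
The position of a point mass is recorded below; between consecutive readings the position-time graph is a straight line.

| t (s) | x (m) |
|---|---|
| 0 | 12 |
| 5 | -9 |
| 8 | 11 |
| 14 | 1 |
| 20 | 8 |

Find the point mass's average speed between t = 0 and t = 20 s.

2.9 m/s

Average speed = (total path length)/(elapsed time); on a piecewise-linear x-t graph the path length is Σ|Δx|.
0–5 s: |Δx| = |-9 − 12| = 21 m
5–8 s: |Δx| = |11 − -9| = 20 m
8–14 s: |Δx| = |1 − 11| = 10 m
14–20 s: |Δx| = |8 − 1| = 7 m
Total path = 58 m; average speed = 58/20 = 2.9 m/s.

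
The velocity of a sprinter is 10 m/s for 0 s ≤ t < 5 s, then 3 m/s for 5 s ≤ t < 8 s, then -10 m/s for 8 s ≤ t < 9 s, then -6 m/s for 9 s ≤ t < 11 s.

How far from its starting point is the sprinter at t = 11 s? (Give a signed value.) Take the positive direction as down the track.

Net displacement equals the area under the velocity-time graph (areas below the axis count negative).
0–5 s: 10 × 5 = 50 m
5–8 s: 3 × 3 = 9 m
8–9 s: -10 × 1 = -10 m
9–11 s: -6 × 2 = -12 m
Net displacement = 37 m

37 m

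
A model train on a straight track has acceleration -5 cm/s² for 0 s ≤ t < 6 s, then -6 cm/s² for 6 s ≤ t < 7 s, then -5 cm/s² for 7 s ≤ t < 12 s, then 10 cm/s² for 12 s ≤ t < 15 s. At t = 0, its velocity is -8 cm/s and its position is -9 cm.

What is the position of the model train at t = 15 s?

On each constant-a segment, Δv = aΔt and Δx = v₀Δt + ½aΔt²; chain segment to segment.
0–6 s: v starts -8 cm/s; Δx = -8·6 + ½·-5·6² = -138 cm; v ends -38 cm/s.
6–7 s: v starts -38 cm/s; Δx = -38·1 + ½·-6·1² = -41 cm; v ends -44 cm/s.
7–12 s: v starts -44 cm/s; Δx = -44·5 + ½·-5·5² = -282.5 cm; v ends -69 cm/s.
12–15 s: v starts -69 cm/s; Δx = -69·3 + ½·10·3² = -162 cm; v ends -39 cm/s.
x(15) = -9 + Σ Δx = -632.5 cm.

-632.5 cm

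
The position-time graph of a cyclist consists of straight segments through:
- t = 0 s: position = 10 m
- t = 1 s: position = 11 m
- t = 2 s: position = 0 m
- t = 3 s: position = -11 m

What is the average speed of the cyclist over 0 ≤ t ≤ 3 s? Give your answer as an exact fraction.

Average speed = (total path length)/(elapsed time); on a piecewise-linear x-t graph the path length is Σ|Δx|.
0–1 s: |Δx| = |11 − 10| = 1 m
1–2 s: |Δx| = |0 − 11| = 11 m
2–3 s: |Δx| = |-11 − 0| = 11 m
Total path = 23 m; average speed = 23/3 = 23/3 m/s.

23/3 m/s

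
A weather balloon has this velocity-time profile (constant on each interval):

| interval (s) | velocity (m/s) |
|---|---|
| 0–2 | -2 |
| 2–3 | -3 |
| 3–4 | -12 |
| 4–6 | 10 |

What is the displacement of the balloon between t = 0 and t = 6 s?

Net displacement equals the area under the velocity-time graph (areas below the axis count negative).
0–2 s: -2 × 2 = -4 m
2–3 s: -3 × 1 = -3 m
3–4 s: -12 × 1 = -12 m
4–6 s: 10 × 2 = 20 m
Net displacement = 1 m

1 m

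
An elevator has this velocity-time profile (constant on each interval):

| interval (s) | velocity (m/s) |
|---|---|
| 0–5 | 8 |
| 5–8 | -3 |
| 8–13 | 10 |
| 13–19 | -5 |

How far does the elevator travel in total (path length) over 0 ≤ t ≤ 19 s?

129 m

Distance (not displacement) is the total path length: add the absolute areas under v-t.
0–5 s: |8| × 5 = 40 m
5–8 s: |-3| × 3 = 9 m
8–13 s: |10| × 5 = 50 m
13–19 s: |-5| × 6 = 30 m
Total distance = 129 m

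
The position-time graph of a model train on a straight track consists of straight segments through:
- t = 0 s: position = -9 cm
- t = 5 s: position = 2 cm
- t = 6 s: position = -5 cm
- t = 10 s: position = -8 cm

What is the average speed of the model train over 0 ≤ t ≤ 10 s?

2.1 cm/s

Average speed = (total path length)/(elapsed time); on a piecewise-linear x-t graph the path length is Σ|Δx|.
0–5 s: |Δx| = |2 − -9| = 11 cm
5–6 s: |Δx| = |-5 − 2| = 7 cm
6–10 s: |Δx| = |-8 − -5| = 3 cm
Total path = 21 cm; average speed = 21/10 = 2.1 cm/s.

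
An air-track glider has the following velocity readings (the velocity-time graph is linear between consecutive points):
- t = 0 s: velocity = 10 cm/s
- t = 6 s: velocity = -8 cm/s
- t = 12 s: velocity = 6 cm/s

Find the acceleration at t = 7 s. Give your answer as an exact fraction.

Acceleration is the slope of the v-t graph on 6–12 s: (6 − -8)/(12 − 6) = 7/3 cm/s².

7/3 cm/s²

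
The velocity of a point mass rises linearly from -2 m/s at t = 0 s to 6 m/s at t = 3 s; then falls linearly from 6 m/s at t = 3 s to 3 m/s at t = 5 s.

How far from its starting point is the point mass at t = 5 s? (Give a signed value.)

15 m

Displacement is the signed area under the v-t curve.
0–3 s: ½(-2 + 6)(3) = 6 m
3–5 s: ½(6 + 3)(2) = 9 m
Net displacement = 15 m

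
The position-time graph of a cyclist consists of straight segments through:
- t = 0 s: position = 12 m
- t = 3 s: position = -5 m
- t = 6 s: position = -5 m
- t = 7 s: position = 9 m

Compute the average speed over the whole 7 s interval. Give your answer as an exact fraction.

Average speed = (total path length)/(elapsed time); on a piecewise-linear x-t graph the path length is Σ|Δx|.
0–3 s: |Δx| = |-5 − 12| = 17 m
3–6 s: |Δx| = |-5 − -5| = 0 m
6–7 s: |Δx| = |9 − -5| = 14 m
Total path = 31 m; average speed = 31/7 = 31/7 m/s.

31/7 m/s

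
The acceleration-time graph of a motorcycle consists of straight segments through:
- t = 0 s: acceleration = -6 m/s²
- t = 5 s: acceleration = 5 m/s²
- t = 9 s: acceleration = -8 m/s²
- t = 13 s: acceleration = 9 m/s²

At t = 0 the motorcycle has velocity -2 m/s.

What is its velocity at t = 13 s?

Δv equals the area under the a-t graph; then v = v₀ + Δv.
0–5 s: ½(-6 + 5)(5) = -2.5 m/s
5–9 s: ½(5 + -8)(4) = -6 m/s
9–13 s: ½(-8 + 9)(4) = 2 m/s
Δv = -6.5 m/s, so v(13) = -2 + (-6.5) = -8.5 m/s.

-8.5 m/s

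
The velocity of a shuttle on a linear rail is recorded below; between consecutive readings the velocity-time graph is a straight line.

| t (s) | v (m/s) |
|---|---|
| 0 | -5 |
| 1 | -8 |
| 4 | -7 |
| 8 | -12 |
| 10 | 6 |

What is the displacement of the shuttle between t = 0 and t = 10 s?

-73 m

Net displacement equals the area under the velocity-time graph (areas below the axis count negative).
0–1 s: ½(-5 + -8)(1) = -6.5 m
1–4 s: ½(-8 + -7)(3) = -22.5 m
4–8 s: ½(-7 + -12)(4) = -38 m
8–10 s: ½(-12 + 6)(2) = -6 m
Net displacement = -73 m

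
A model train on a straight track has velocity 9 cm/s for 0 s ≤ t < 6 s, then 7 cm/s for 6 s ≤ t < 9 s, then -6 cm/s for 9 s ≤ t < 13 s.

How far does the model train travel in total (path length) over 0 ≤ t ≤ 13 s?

Distance (not displacement) is the total path length: add the absolute areas under v-t.
0–6 s: |9| × 6 = 54 cm
6–9 s: |7| × 3 = 21 cm
9–13 s: |-6| × 4 = 24 cm
Total distance = 99 cm

99 cm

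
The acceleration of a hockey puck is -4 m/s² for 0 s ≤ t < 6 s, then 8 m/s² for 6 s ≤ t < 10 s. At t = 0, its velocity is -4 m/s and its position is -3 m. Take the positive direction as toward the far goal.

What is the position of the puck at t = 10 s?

On each constant-a segment, Δv = aΔt and Δx = v₀Δt + ½aΔt²; chain segment to segment.
0–6 s: v starts -4 m/s; Δx = -4·6 + ½·-4·6² = -96 m; v ends -28 m/s.
6–10 s: v starts -28 m/s; Δx = -28·4 + ½·8·4² = -48 m; v ends 4 m/s.
x(10) = -3 + Σ Δx = -147 m.

-147 m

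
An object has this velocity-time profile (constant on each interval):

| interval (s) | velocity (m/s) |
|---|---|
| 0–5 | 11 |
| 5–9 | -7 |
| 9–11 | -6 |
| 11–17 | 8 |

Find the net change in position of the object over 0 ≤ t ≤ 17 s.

Displacement is the signed area under the v-t curve.
0–5 s: 11 × 5 = 55 m
5–9 s: -7 × 4 = -28 m
9–11 s: -6 × 2 = -12 m
11–17 s: 8 × 6 = 48 m
Net displacement = 63 m

63 m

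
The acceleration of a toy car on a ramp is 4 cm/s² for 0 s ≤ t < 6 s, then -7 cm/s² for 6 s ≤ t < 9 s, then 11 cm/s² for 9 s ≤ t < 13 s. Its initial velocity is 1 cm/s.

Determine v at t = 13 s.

Δv equals the area under the a-t graph; then v = v₀ + Δv.
0–6 s: 4 × 6 = 24 cm/s
6–9 s: -7 × 3 = -21 cm/s
9–13 s: 11 × 4 = 44 cm/s
Δv = 47 cm/s, so v(13) = 1 + (47) = 48 cm/s.

48 cm/s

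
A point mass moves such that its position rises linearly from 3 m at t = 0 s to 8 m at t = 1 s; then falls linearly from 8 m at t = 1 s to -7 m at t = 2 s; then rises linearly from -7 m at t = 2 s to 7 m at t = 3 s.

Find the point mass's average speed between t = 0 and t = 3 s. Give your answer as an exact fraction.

Average speed = (total path length)/(elapsed time); on a piecewise-linear x-t graph the path length is Σ|Δx|.
0–1 s: |Δx| = |8 − 3| = 5 m
1–2 s: |Δx| = |-7 − 8| = 15 m
2–3 s: |Δx| = |7 − -7| = 14 m
Total path = 34 m; average speed = 34/3 = 34/3 m/s.

34/3 m/s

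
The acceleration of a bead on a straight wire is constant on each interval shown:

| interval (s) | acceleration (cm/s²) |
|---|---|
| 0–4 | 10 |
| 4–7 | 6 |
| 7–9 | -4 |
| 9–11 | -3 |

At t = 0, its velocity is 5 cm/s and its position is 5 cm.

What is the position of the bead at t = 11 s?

On each constant-a segment, Δv = aΔt and Δx = v₀Δt + ½aΔt²; chain segment to segment.
0–4 s: v starts 5 cm/s; Δx = 5·4 + ½·10·4² = 100 cm; v ends 45 cm/s.
4–7 s: v starts 45 cm/s; Δx = 45·3 + ½·6·3² = 162 cm; v ends 63 cm/s.
7–9 s: v starts 63 cm/s; Δx = 63·2 + ½·-4·2² = 118 cm; v ends 55 cm/s.
9–11 s: v starts 55 cm/s; Δx = 55·2 + ½·-3·2² = 104 cm; v ends 49 cm/s.
x(11) = 5 + Σ Δx = 489 cm.

489 cm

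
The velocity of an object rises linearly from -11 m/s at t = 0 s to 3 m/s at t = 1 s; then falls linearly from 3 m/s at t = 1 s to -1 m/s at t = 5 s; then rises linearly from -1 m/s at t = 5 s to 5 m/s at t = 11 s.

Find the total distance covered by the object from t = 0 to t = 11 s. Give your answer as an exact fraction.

Total distance travelled is ∫|v| dt — sum the magnitudes of each area piece.
0–1 s: v = 0 at t = 11/14 s; triangle areas 121/28 + 9/28 = 65/14 m
1–5 s: v = 0 at t = 4 s; triangle areas 4.5 + 0.5 = 5 m
5–11 s: v = 0 at t = 6 s; triangle areas 0.5 + 12.5 = 13 m
Total distance = 317/14 m

317/14 m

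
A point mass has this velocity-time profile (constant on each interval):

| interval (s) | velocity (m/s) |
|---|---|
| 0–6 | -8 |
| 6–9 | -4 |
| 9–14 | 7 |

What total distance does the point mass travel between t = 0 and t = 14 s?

95 m

Total distance travelled is ∫|v| dt — sum the magnitudes of each area piece.
0–6 s: |-8| × 6 = 48 m
6–9 s: |-4| × 3 = 12 m
9–14 s: |7| × 5 = 35 m
Total distance = 95 m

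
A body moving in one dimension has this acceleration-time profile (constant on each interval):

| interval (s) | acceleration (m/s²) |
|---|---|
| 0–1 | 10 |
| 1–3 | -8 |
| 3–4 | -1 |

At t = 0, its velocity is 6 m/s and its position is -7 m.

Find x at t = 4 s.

On each constant-a segment, Δv = aΔt and Δx = v₀Δt + ½aΔt²; chain segment to segment.
0–1 s: v starts 6 m/s; Δx = 6·1 + ½·10·1² = 11 m; v ends 16 m/s.
1–3 s: v starts 16 m/s; Δx = 16·2 + ½·-8·2² = 16 m; v ends 0 m/s.
3–4 s: v starts 0 m/s; Δx = 0·1 + ½·-1·1² = -0.5 m; v ends -1 m/s.
x(4) = -7 + Σ Δx = 19.5 m.

19.5 m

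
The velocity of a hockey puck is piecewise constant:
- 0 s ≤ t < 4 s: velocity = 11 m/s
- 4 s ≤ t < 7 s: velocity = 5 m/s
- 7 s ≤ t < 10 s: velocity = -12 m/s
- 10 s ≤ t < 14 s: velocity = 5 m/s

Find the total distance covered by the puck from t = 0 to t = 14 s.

115 m

Distance (not displacement) is the total path length: add the absolute areas under v-t.
0–4 s: |11| × 4 = 44 m
4–7 s: |5| × 3 = 15 m
7–10 s: |-12| × 3 = 36 m
10–14 s: |5| × 4 = 20 m
Total distance = 115 m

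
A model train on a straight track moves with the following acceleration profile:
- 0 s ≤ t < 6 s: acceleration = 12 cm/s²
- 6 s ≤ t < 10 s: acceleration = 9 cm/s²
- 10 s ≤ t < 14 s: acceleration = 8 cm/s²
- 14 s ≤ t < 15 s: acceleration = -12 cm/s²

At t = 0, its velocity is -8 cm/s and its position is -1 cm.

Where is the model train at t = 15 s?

1085 cm

On each constant-a segment, Δv = aΔt and Δx = v₀Δt + ½aΔt²; chain segment to segment.
0–6 s: v starts -8 cm/s; Δx = -8·6 + ½·12·6² = 168 cm; v ends 64 cm/s.
6–10 s: v starts 64 cm/s; Δx = 64·4 + ½·9·4² = 328 cm; v ends 100 cm/s.
10–14 s: v starts 100 cm/s; Δx = 100·4 + ½·8·4² = 464 cm; v ends 132 cm/s.
14–15 s: v starts 132 cm/s; Δx = 132·1 + ½·-12·1² = 126 cm; v ends 120 cm/s.
x(15) = -1 + Σ Δx = 1085 cm.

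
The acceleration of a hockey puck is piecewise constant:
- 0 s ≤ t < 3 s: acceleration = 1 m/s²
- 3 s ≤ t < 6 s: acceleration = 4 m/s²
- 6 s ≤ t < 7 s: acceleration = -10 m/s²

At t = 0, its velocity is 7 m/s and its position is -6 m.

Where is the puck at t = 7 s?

84.5 m

On each constant-a segment, Δv = aΔt and Δx = v₀Δt + ½aΔt²; chain segment to segment.
0–3 s: v starts 7 m/s; Δx = 7·3 + ½·1·3² = 25.5 m; v ends 10 m/s.
3–6 s: v starts 10 m/s; Δx = 10·3 + ½·4·3² = 48 m; v ends 22 m/s.
6–7 s: v starts 22 m/s; Δx = 22·1 + ½·-10·1² = 17 m; v ends 12 m/s.
x(7) = -6 + Σ Δx = 84.5 m.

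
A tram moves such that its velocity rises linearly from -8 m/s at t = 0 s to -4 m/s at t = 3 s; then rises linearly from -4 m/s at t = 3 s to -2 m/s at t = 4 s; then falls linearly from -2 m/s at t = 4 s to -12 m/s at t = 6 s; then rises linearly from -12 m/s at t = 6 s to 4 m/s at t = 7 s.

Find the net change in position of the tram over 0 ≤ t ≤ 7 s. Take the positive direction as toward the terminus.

-39 m

Net displacement equals the area under the velocity-time graph (areas below the axis count negative).
0–3 s: ½(-8 + -4)(3) = -18 m
3–4 s: ½(-4 + -2)(1) = -3 m
4–6 s: ½(-2 + -12)(2) = -14 m
6–7 s: ½(-12 + 4)(1) = -4 m
Net displacement = -39 m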